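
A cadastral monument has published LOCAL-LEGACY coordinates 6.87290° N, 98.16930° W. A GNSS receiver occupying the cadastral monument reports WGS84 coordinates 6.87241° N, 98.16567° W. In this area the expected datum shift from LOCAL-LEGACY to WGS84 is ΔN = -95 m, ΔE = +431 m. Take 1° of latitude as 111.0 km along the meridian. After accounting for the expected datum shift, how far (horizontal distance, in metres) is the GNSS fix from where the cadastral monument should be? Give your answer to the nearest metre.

51 m

Observed coordinate differences: Δφ = -0.00049°, Δλ = +0.00363°.
Converting to metres (1° lat = 111000 m, cos φ = 0.992814): observed ΔN = -54.4 m, observed ΔE = 400.0 m.
Subtracting the expected shift leaves a residual of -54.4 − (-95) = 40.6 m north and 400.0 − (431) = -31.0 m east.
Residual distance = √(40.6² + (-31.0)²) = 51.1 m.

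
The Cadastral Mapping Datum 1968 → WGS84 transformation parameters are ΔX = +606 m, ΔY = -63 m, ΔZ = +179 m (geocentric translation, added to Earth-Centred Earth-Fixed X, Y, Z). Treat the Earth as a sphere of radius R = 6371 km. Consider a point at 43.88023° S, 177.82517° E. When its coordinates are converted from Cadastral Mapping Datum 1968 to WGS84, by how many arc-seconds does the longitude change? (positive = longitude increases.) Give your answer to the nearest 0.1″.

sin φ = -0.693153, cos φ = 0.720790, sin λ = 0.037949, cos λ = -0.999280.
East component: ΔE = −sin λ·ΔX + cos λ·ΔY = −(0.037949)(606) + (-0.999280)(-63) = 39.96 m.
1° of latitude spans πR/180 = 111195 m; at latitude φ, 1° of longitude spans that × cos φ = 80148.2 m, so Δλ = 39.96 / 80148.2 × 3600 = 1.795″.

Δλ = 1.8″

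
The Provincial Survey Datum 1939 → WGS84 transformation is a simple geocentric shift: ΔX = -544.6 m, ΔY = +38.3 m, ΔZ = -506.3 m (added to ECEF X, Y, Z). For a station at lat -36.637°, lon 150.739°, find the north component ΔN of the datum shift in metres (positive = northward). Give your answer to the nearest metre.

The local north axis is (−sin φ cos λ, −sin φ sin λ, cos φ), giving ΔN = 283.519 + 11.171 − 406.271 = -111.58 m.

ΔN = -112 m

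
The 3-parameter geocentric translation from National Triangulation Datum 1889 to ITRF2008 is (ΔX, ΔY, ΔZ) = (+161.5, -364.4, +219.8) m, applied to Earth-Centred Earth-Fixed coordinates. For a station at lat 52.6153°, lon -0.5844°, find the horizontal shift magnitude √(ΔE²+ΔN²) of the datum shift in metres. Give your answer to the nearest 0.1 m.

At φ = 52.6153°, λ = -0.5844°: sin φ = 0.794577, cos φ = 0.607164, sin λ = -0.010200, cos λ = 0.999948.
ΔE = −sin λ·ΔX + cos λ·ΔY = −(-0.010200)·(161.5) + (0.999948)·(-364.4) = -362.73 m.
ΔN = −sin φ cos λ·ΔX − sin φ sin λ·ΔY + cos φ·ΔZ = −(0.794577)(0.999948)(161.5) − (0.794577)(-0.010200)(-364.4) + (0.607164)(219.8) = 2.18 m.
Horizontal magnitude = √(ΔE² + ΔN²) = √((-362.73)² + 2.18²) = 362.74 m.

362.7 m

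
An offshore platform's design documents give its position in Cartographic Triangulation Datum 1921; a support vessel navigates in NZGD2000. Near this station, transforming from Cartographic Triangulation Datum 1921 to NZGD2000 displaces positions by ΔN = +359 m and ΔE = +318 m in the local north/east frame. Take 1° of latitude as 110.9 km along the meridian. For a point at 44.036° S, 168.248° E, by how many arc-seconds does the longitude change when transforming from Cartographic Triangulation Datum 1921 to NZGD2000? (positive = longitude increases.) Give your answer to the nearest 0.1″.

At latitude -44.036°, cos φ = 0.718903.
1° of longitude at this latitude = 110.9 × cos φ = 79.73 km, so Δλ = 318.0 / 79726.4 = 0.0039886° = 14.359″.

Δλ = 14.4″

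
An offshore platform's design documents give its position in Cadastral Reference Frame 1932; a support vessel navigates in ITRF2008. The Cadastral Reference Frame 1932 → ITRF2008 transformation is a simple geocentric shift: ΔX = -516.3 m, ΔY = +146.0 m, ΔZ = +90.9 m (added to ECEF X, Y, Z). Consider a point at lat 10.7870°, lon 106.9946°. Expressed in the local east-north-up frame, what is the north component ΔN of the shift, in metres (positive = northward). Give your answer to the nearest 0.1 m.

ΔN = 34.9 m

The local north axis is (−sin φ cos λ, −sin φ sin λ, cos φ), giving ΔN = -28.243 − 26.132 + 89.294 = 34.92 m.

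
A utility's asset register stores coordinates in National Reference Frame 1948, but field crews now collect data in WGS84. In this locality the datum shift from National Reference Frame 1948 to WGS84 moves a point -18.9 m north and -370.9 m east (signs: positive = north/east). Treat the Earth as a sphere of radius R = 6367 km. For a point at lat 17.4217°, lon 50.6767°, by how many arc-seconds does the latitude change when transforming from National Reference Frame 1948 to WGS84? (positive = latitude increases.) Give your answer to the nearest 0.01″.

Δφ = -0.61″

On a sphere of radius R, 1 rad of latitude = R, so Δφ = ΔN / R = -18.9 / 6367000 = -2.9684e-06 rad = -0.612″.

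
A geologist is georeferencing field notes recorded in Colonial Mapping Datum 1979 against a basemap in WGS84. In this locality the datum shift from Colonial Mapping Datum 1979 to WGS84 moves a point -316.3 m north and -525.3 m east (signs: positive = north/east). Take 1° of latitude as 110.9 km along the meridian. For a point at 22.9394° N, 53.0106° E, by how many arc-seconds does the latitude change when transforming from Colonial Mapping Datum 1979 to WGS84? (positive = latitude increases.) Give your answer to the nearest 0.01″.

Δφ = -10.27″

1° of latitude = 110.9 km, so Δφ = -316.3 / 110900 = -0.0028521° = -10.268″.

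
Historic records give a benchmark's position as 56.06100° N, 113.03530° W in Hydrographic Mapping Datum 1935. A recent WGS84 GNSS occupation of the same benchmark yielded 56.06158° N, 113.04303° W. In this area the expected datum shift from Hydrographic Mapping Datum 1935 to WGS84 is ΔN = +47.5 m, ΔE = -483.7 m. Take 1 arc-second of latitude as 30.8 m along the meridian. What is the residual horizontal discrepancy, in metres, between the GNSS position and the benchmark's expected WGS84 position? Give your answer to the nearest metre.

18 m

Observed coordinate differences: Δφ = +0.00058°, Δλ = -0.00773°.
Converting to metres (1° lat = 110880 m, cos φ = 0.558310): observed ΔN = 64.3 m, observed ΔE = -478.5 m.
Subtracting the expected shift leaves a residual of 64.3 − (47.5) = 16.8 m north and -478.5 − (-483.7) = 5.2 m east.
Residual distance = √(16.8² + 5.2²) = 17.6 m.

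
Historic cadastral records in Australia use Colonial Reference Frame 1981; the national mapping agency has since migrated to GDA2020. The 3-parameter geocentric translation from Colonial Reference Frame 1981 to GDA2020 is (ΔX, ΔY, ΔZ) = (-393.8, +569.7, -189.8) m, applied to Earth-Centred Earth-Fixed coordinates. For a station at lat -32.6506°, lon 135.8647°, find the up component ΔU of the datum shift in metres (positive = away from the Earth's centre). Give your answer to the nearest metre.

The local up (radial) axis is (cos φ cos λ, cos φ sin λ, sin φ), giving ΔU = 237.967 + 334.023 + 102.400 = 674.39 m.

ΔU = 674 m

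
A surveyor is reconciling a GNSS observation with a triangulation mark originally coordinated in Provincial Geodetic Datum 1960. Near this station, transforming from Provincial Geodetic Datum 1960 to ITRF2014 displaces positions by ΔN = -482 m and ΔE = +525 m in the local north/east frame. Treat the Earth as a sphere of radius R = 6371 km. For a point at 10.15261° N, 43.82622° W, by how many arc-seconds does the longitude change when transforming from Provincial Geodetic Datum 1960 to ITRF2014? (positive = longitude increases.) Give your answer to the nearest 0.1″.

Δλ = 17.3″

At latitude 10.15261°, cos φ = 0.984342.
One radian of longitude at latitude φ spans R cos φ, so Δλ = ΔE / (R cos φ) = 525.0 / (6371000 × 0.984342) = 8.3715e-05 rad = 17.268″.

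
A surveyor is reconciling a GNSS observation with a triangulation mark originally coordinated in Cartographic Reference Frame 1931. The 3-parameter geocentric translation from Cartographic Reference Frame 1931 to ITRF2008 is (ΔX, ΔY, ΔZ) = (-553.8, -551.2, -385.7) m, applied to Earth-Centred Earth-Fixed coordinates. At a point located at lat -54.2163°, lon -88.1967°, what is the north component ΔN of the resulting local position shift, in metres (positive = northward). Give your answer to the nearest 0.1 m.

At φ = -54.2163°, λ = -88.1967°: sin φ = -0.811230, cos φ = 0.584727, sin λ = -0.999505, cos λ = 0.031468.
ΔN = −sin φ cos λ·ΔX − sin φ sin λ·ΔY + cos φ·ΔZ = −(-0.811230)(0.031468)(-553.8) − (-0.811230)(-0.999505)(-551.2) + (0.584727)(-385.7) = 207.26 m.

ΔN = 207.3 m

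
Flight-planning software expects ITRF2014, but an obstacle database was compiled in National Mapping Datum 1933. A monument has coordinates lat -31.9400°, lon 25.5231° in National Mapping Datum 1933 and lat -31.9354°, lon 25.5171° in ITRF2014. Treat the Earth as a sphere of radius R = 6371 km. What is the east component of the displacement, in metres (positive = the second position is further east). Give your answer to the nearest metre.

ΔE = -566 m

Δφ = -31.9354° − -31.9400° = +0.0046°; Δλ = 25.5171° − 25.5231° = -0.0060°.
1° along a meridian = πR/180 = 111195 m.
ΔN = Δφ × 111195 = 511.5 m; ΔE = Δλ × 111195 × cos(-31.9400°) = -0.0060 × 111195 × 0.848603 = -566.2 m.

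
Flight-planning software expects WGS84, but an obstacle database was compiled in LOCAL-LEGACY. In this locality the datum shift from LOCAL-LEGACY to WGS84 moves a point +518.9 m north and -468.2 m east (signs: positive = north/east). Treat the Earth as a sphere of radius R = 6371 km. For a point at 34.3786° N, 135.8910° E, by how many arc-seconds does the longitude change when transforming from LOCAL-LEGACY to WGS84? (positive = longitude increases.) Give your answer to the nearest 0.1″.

Δλ = -18.4″

At latitude 34.3786°, cos φ = 0.825324.
One radian of longitude at latitude φ spans R cos φ, so Δλ = ΔE / (R cos φ) = -468.2 / (6371000 × 0.825324) = -8.9043e-05 rad = -18.366″.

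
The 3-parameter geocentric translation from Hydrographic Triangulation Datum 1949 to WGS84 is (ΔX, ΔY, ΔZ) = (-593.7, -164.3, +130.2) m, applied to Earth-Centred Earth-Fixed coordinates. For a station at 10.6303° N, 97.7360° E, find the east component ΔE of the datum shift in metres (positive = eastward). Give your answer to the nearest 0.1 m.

ΔE = 610.4 m

The local east axis at (φ, λ) is (−sin λ, cos λ, 0), so ΔE = −sin(97.7360°)·(-593.7) + cos(97.7360°)·(-164.3) = 610.41 m.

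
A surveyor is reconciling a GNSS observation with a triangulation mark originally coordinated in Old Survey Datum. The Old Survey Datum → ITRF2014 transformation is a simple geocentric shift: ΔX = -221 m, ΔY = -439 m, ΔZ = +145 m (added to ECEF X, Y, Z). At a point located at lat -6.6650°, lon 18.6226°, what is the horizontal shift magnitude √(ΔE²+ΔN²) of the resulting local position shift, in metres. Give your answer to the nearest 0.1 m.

At φ = -6.6650°, λ = 18.6226°: sin φ = -0.116064, cos φ = 0.993242, sin λ = 0.319333, cos λ = 0.947643.
ΔE = −sin λ·ΔX + cos λ·ΔY = −(0.319333)·(-221) + (0.947643)·(-439) = -345.44 m.
ΔN = −sin φ cos λ·ΔX − sin φ sin λ·ΔY + cos φ·ΔZ = −(-0.116064)(0.947643)(-221) − (-0.116064)(0.319333)(-439) + (0.993242)(145) = 103.44 m.
Horizontal magnitude = √(ΔE² + ΔN²) = √((-345.44)² + 103.44²) = 360.60 m.

360.6 m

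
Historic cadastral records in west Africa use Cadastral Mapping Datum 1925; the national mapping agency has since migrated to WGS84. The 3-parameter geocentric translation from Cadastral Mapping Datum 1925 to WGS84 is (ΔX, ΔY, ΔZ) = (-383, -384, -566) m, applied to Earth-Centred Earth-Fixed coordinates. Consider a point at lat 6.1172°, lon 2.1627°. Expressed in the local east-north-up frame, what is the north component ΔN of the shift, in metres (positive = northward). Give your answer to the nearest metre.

ΔN = -520 m

The local north axis is (−sin φ cos λ, −sin φ sin λ, cos φ), giving ΔN = 40.784 + 1.544 − 562.777 = -520.45 m.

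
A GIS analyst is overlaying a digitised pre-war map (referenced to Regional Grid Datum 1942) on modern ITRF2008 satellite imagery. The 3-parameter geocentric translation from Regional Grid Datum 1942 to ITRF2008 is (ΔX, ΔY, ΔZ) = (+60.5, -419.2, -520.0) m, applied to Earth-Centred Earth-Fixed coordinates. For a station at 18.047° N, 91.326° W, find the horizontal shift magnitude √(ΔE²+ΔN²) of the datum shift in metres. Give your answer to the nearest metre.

The local east axis at (φ, λ) is (−sin λ, cos λ, 0), so ΔE = −sin(-91.326°)·60.5 + cos(-91.326°)·(-419.2) = 70.18 m.
The local north axis is (−sin φ cos λ, −sin φ sin λ, cos φ), giving ΔN = 0.434 − 129.832 − 494.417 = -623.82 m.
Horizontal magnitude = √(ΔE² + ΔN²) = √(70.18² + (-623.82)²) = 627.75 m.

628 m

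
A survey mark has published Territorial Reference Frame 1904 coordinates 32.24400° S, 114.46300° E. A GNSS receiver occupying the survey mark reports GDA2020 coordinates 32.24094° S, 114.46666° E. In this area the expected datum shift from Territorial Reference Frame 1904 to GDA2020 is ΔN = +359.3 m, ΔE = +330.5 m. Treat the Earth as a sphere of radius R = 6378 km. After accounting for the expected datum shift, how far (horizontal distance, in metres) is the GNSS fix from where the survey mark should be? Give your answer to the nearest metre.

Observed coordinate differences: Δφ = +0.00306°, Δλ = +0.00366°.
Converting to metres (1° lat = 111317 m, cos φ = 0.845784): observed ΔN = 340.6 m, observed ΔE = 344.6 m.
Subtracting the expected shift leaves a residual of 340.6 − (359.3) = -18.7 m north and 344.6 − (330.5) = 14.1 m east.
Residual distance = √((-18.7)² + 14.1²) = 23.4 m.

23 m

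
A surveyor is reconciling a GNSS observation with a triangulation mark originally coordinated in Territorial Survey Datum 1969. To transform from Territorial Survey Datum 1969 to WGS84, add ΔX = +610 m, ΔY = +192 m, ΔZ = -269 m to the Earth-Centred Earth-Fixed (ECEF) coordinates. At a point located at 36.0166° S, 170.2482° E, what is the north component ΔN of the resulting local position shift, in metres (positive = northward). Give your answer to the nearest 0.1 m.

ΔN = -552.0 m

The local north axis is (−sin φ cos λ, −sin φ sin λ, cos φ), giving ΔN = -353.509 + 19.123 − 217.580 = -551.97 m.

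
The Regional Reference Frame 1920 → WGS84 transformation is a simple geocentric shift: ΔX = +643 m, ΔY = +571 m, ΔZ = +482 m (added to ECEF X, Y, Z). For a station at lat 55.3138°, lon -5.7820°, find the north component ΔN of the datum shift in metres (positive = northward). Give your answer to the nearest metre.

At φ = 55.3138°, λ = -5.7820°: sin φ = 0.822281, cos φ = 0.569081, sin λ = -0.100744, cos λ = 0.994912.
ΔN = −sin φ cos λ·ΔX − sin φ sin λ·ΔY + cos φ·ΔZ = −(0.822281)(0.994912)(643) − (0.822281)(-0.100744)(571) + (0.569081)(482) = -204.44 m.

ΔN = -204 m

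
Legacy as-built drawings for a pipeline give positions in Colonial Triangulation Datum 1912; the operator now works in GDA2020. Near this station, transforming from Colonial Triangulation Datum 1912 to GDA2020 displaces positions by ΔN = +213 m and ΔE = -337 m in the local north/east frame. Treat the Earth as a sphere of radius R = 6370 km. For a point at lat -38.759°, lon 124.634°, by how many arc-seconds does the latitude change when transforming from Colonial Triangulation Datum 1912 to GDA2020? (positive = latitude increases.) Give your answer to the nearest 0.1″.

On a sphere of radius R, 1 rad of latitude = R, so Δφ = ΔN / R = 213.0 / 6370000 = 3.3438e-05 rad = 6.897″.

Δφ = 6.9″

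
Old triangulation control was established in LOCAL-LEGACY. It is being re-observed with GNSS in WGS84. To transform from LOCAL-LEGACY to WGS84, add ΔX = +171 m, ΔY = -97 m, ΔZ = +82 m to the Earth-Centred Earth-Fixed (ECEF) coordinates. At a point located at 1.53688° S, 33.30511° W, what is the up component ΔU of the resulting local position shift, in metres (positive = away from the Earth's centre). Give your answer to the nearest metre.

ΔU = 194 m

The local up (radial) axis is (cos φ cos λ, cos φ sin λ, sin φ), giving ΔU = 142.863 + 53.243 − 2.199 = 193.91 m.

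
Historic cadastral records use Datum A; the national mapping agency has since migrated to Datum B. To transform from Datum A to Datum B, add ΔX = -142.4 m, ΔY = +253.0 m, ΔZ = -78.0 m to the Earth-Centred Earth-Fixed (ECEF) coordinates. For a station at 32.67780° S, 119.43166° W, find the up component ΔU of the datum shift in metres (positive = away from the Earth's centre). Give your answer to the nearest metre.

ΔU = -84 m

At φ = -32.67780°, λ = -119.43166°: sin φ = -0.539914, cos φ = 0.841720, sin λ = -0.870942, cos λ = -0.491385.
ΔU = cos φ cos λ·ΔX + cos φ sin λ·ΔY + sin φ·ΔZ = (0.841720)(-0.491385)(-142.4) + (0.841720)(-0.870942)(253.0) + (-0.539914)(-78.0) = -84.46 m.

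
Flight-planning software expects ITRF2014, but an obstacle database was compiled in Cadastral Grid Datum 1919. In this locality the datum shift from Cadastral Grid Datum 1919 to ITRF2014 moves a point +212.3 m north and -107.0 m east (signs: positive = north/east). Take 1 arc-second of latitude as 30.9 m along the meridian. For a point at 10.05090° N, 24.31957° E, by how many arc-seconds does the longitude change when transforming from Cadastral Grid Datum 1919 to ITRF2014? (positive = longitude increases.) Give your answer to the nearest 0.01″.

Δλ = -3.52″

At latitude 10.05090°, cos φ = 0.984653.
1″ of longitude at this latitude = 30.90 × cos φ = 30.4258 m, so Δλ = -107.0 / 30.4258 = -3.517″.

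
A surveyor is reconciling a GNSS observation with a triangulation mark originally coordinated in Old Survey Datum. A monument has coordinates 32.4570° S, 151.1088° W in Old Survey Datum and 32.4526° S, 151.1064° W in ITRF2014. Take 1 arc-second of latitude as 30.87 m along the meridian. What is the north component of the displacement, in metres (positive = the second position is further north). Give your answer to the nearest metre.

ΔN = 489 m

Δφ = -32.4526° − -32.4570° = +0.0044°; Δλ = -151.1064° − -151.1088° = +0.0024°.
1° of latitude = 3600 × 30.87 = 111132 m.
ΔN = Δφ × 111132 = 489.0 m; ΔE = Δλ × 111132 × cos(-32.4570°) = +0.0024 × 111132 × 0.843794 = 225.1 m.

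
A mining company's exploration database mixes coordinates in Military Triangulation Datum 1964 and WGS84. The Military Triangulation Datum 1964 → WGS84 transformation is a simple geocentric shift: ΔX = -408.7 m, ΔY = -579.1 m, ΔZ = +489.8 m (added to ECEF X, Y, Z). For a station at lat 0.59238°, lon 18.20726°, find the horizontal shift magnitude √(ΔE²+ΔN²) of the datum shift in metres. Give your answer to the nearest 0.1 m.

The local east axis at (φ, λ) is (−sin λ, cos λ, 0), so ΔE = −sin(18.20726°)·(-408.7) + cos(18.20726°)·(-579.1) = -422.41 m.
The local north axis is (−sin φ cos λ, −sin φ sin λ, cos φ), giving ΔN = 4.014 + 1.871 + 489.774 = 495.66 m.
Horizontal magnitude = √(ΔE² + ΔN²) = √((-422.41)² + 495.66²) = 651.23 m.

651.2 m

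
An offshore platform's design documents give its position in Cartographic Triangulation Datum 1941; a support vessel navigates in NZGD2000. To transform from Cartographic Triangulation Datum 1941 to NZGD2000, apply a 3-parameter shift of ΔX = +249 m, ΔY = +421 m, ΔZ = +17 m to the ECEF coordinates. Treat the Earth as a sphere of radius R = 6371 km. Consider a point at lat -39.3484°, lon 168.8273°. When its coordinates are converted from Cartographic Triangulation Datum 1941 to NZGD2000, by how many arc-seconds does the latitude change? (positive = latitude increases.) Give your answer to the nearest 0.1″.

sin φ = -0.634034, cos φ = 0.773305, sin λ = 0.193767, cos λ = -0.981048.
North component: ΔN = −sin φ cos λ·ΔX − sin φ sin λ·ΔY + cos φ·ΔZ = −(-0.634034)(-0.981048)(249) − (-0.634034)(0.193767)(421) + (0.773305)(17) = -90.01 m.
1° of latitude spans πR/180 = 111195 m, so Δφ = -90.01 / 111195 × 3600 = -2.914″.

Δφ = -2.9″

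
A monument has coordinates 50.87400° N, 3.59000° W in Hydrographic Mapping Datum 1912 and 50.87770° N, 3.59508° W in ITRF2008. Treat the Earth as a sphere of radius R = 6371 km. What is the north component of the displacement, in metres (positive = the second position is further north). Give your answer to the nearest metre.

ΔN = 411 m

Δφ = 50.87770° − 50.87400° = +0.00370°; Δλ = -3.59508° − -3.59000° = -0.00508°.
1° along a meridian = πR/180 = 111195 m.
ΔN = Δφ × 111195 = 411.4 m; ΔE = Δλ × 111195 × cos(50.87400°) = -0.00508 × 111195 × 0.631028 = -356.4 m.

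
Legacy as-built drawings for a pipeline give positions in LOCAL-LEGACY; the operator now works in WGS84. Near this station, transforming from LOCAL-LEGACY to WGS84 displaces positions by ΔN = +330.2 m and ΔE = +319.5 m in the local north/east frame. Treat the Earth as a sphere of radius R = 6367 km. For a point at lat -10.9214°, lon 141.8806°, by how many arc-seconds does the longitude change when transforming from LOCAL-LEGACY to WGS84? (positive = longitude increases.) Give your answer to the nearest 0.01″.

Δλ = 10.54″

At latitude -10.9214°, cos φ = 0.981888.
One radian of longitude at latitude φ spans R cos φ, so Δλ = ΔE / (R cos φ) = 319.5 / (6367000 × 0.981888) = 5.1106e-05 rad = 10.541″.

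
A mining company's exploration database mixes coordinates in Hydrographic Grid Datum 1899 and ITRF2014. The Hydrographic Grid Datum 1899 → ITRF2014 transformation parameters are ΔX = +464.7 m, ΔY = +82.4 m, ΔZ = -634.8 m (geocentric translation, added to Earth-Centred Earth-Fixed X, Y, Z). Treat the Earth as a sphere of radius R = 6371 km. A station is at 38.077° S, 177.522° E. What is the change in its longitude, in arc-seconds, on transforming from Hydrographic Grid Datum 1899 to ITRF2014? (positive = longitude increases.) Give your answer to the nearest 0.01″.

Δλ = -4.21″

sin φ = -0.616720, cos φ = 0.787183, sin λ = 0.043236, cos λ = -0.999065.
East component: ΔE = −sin λ·ΔX + cos λ·ΔY = −(0.043236)(464.7) + (-0.999065)(82.4) = -102.41 m.
1° of latitude spans πR/180 = 111195 m; at latitude φ, 1° of longitude spans that × cos φ = 87530.7 m, so Δλ = -102.41 / 87530.7 × 3600 = -4.212″.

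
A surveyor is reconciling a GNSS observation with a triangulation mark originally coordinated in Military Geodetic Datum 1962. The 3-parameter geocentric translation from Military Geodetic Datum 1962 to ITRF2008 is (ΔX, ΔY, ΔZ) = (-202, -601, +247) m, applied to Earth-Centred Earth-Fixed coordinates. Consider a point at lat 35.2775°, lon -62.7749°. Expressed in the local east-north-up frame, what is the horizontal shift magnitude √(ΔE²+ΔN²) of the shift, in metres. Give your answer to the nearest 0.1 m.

The local east axis at (φ, λ) is (−sin λ, cos λ, 0), so ΔE = −sin(-62.7749°)·(-202) + cos(-62.7749°)·(-601) = -454.57 m.
The local north axis is (−sin φ cos λ, −sin φ sin λ, cos φ), giving ΔN = 53.372 − 308.647 + 201.642 = -53.63 m.
Horizontal magnitude = √(ΔE² + ΔN²) = √((-454.57)² + (-53.63)²) = 457.72 m.

457.7 m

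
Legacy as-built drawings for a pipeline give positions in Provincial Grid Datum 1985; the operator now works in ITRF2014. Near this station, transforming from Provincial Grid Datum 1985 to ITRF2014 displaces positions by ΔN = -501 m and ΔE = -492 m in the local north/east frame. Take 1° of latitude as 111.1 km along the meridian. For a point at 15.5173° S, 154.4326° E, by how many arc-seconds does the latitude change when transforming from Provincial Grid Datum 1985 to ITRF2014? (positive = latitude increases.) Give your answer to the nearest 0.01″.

1° of latitude = 111.1 km, so Δφ = -501.0 / 111100 = -0.0045095° = -16.234″.

Δφ = -16.23″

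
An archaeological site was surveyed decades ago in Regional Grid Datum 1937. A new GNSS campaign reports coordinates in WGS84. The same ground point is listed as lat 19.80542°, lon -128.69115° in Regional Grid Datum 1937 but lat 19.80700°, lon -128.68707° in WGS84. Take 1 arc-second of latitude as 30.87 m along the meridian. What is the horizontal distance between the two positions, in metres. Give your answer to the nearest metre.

Δφ = 19.80700° − 19.80542° = +0.00158°; Δλ = -128.68707° − -128.69115° = +0.00408°.
1° of latitude = 3600 × 30.87 = 111132 m.
ΔN = Δφ × 111132 = 175.6 m; ΔE = Δλ × 111132 × cos(19.80542°) = +0.00408 × 111132 × 0.940849 = 426.6 m.
Distance = √(ΔE² + ΔN²) = √(426.6² + 175.6²) = 461.3 m.

461 m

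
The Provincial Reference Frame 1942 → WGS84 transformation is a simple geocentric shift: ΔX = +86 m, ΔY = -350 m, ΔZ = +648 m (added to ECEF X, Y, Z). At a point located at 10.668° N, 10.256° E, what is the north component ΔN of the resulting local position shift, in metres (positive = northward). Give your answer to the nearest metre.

ΔN = 633 m

The local north axis is (−sin φ cos λ, −sin φ sin λ, cos φ), giving ΔN = -15.666 + 11.536 + 636.800 = 632.67 m.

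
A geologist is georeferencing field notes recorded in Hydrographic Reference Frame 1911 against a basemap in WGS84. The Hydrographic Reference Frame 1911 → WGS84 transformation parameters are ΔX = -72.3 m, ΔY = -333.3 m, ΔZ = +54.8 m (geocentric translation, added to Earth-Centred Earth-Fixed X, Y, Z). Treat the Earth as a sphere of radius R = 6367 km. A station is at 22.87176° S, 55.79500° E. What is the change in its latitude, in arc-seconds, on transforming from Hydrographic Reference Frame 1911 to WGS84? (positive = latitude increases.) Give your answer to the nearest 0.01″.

sin φ = -0.388670, cos φ = 0.921377, sin λ = 0.827032, cos λ = 0.562156.
North component: ΔN = −sin φ cos λ·ΔX − sin φ sin λ·ΔY + cos φ·ΔZ = −(-0.388670)(0.562156)(-72.3) − (-0.388670)(0.827032)(-333.3) + (0.921377)(54.8) = -72.44 m.
1° of latitude spans πR/180 = 111125 m, so Δφ = -72.44 / 111125 × 3600 = -2.347″.

Δφ = -2.35″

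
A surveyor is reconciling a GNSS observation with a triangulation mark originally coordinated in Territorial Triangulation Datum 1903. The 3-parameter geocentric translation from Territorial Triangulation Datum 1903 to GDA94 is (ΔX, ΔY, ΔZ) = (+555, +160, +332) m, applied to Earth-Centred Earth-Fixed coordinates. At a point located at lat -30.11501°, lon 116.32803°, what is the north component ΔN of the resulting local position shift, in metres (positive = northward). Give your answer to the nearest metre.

The local north axis is (−sin φ cos λ, −sin φ sin λ, cos φ), giving ΔN = -123.502 + 71.951 + 287.187 = 235.64 m.

ΔN = 236 m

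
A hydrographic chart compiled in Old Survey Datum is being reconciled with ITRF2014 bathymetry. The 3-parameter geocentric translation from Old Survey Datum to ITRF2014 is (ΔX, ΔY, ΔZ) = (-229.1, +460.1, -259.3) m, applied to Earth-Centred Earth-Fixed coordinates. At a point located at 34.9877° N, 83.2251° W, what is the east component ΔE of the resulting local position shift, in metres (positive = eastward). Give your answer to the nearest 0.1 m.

The local east axis at (φ, λ) is (−sin λ, cos λ, 0), so ΔE = −sin(-83.2251°)·(-229.1) + cos(-83.2251°)·460.1 = -173.22 m.

ΔE = -173.2 m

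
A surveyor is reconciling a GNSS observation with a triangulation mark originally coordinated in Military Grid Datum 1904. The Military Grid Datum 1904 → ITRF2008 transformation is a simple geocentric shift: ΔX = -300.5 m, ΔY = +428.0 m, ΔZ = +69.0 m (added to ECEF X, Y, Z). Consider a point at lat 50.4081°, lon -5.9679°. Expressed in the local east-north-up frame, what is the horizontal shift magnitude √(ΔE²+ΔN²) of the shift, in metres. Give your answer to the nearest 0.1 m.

500.8 m

At φ = 50.4081°, λ = -5.9679°: sin φ = 0.770603, cos φ = 0.637315, sin λ = -0.103971, cos λ = 0.994580.
ΔE = −sin λ·ΔX + cos λ·ΔY = −(-0.103971)·(-300.5) + (0.994580)·(428.0) = 394.44 m.
ΔN = −sin φ cos λ·ΔX − sin φ sin λ·ΔY + cos φ·ΔZ = −(0.770603)(0.994580)(-300.5) − (0.770603)(-0.103971)(428.0) + (0.637315)(69.0) = 308.58 m.
Horizontal magnitude = √(ΔE² + ΔN²) = √(394.44² + 308.58²) = 500.80 m.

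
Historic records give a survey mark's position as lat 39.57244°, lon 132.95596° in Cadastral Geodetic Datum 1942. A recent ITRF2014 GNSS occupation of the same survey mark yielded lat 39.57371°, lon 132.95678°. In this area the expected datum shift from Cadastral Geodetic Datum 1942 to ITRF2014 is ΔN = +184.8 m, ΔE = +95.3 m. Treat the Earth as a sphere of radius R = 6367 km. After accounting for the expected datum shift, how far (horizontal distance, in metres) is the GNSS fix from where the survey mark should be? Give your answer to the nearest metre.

50 m

Observed coordinate differences: Δφ = +0.00127°, Δλ = +0.00082°.
Converting to metres (1° lat = 111125 m, cos φ = 0.770820): observed ΔN = 141.1 m, observed ΔE = 70.2 m.
Subtracting the expected shift leaves a residual of 141.1 − (184.8) = -43.7 m north and 70.2 − (95.3) = -25.1 m east.
Residual distance = √((-43.7)² + (-25.1)²) = 50.4 m.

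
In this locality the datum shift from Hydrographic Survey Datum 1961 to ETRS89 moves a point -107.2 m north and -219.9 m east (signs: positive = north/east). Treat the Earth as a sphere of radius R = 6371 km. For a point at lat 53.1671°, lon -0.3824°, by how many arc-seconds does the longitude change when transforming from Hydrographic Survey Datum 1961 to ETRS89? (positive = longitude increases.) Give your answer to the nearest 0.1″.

At latitude 53.1671°, cos φ = 0.599483.
One radian of longitude at latitude φ spans R cos φ, so Δλ = ΔE / (R cos φ) = -219.9 / (6371000 × 0.599483) = -5.7576e-05 rad = -11.876″.

Δλ = -11.9″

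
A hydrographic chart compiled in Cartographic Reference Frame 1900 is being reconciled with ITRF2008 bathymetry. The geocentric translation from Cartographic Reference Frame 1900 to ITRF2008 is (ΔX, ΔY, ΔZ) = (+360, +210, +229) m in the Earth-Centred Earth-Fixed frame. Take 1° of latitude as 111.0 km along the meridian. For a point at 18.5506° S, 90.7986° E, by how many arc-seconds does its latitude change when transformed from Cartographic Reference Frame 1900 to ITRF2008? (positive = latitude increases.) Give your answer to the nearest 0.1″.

sin φ = -0.318142, cos φ = 0.948043, sin λ = 0.999903, cos λ = -0.013938.
North component: ΔN = −sin φ cos λ·ΔX − sin φ sin λ·ΔY + cos φ·ΔZ = −(-0.318142)(-0.013938)(360) − (-0.318142)(0.999903)(210) + (0.948043)(229) = 282.31 m.
1° of latitude spans 111000 m, so Δφ = 282.31 / 111000 × 3600 = 9.156″.

Δφ = 9.2″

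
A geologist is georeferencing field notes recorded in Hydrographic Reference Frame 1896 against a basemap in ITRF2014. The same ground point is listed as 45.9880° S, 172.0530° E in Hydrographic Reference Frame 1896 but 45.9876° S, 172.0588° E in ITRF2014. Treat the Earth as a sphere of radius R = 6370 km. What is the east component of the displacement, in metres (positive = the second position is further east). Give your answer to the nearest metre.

ΔE = 448 m

Δφ = -45.9876° − -45.9880° = +0.0004°; Δλ = 172.0588° − 172.0530° = +0.0058°.
1° along a meridian = πR/180 = 111177 m.
ΔN = Δφ × 111177 = 44.5 m; ΔE = Δλ × 111177 × cos(-45.9880°) = +0.0058 × 111177 × 0.694809 = 448.0 m.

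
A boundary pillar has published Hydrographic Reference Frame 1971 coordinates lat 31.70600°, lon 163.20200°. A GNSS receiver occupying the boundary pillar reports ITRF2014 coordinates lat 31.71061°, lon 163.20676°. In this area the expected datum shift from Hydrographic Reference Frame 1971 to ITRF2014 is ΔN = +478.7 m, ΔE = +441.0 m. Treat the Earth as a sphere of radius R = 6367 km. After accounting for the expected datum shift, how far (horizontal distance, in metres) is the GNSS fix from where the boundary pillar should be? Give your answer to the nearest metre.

Observed coordinate differences: Δφ = +0.00461°, Δλ = +0.00476°.
Converting to metres (1° lat = 111125 m, cos φ = 0.850756): observed ΔN = 512.3 m, observed ΔE = 450.0 m.
Subtracting the expected shift leaves a residual of 512.3 − (478.7) = 33.6 m north and 450.0 − (441.0) = 9.0 m east.
Residual distance = √(33.6² + 9.0²) = 34.8 m.

35 m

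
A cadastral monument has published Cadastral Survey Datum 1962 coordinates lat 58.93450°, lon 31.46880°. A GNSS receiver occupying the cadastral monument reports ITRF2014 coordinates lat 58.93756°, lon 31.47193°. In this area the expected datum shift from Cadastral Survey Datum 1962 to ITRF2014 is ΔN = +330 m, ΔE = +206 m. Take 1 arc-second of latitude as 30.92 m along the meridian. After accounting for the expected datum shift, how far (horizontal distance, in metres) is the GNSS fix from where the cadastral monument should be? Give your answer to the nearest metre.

Observed coordinate differences: Δφ = +0.00306°, Δλ = +0.00313°.
Converting to metres (1° lat = 111312 m, cos φ = 0.516018): observed ΔN = 340.6 m, observed ΔE = 179.8 m.
Subtracting the expected shift leaves a residual of 340.6 − (330) = 10.6 m north and 179.8 − (206) = -26.2 m east.
Residual distance = √(10.6² + (-26.2)²) = 28.3 m.

28 m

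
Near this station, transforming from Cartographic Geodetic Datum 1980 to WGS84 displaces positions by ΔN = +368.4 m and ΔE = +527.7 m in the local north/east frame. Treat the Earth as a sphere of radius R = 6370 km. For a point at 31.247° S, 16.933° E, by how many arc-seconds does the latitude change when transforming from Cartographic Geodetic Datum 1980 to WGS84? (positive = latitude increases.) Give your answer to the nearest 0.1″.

On a sphere of radius R, 1 rad of latitude = R, so Δφ = ΔN / R = 368.4 / 6370000 = 5.7834e-05 rad = 11.929″.

Δφ = 11.9″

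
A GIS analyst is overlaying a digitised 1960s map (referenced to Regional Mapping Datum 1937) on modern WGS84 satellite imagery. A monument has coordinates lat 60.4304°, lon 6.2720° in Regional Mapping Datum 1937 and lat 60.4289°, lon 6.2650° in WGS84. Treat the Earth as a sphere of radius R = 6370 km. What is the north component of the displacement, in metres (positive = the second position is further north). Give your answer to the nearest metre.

ΔN = -167 m

Δφ = 60.4289° − 60.4304° = -0.0015°; Δλ = 6.2650° − 6.2720° = -0.0070°.
1° along a meridian = πR/180 = 111177 m.
ΔN = Δφ × 111177 = -166.8 m; ΔE = Δλ × 111177 × cos(60.4304°) = -0.0070 × 111177 × 0.493480 = -384.0 m.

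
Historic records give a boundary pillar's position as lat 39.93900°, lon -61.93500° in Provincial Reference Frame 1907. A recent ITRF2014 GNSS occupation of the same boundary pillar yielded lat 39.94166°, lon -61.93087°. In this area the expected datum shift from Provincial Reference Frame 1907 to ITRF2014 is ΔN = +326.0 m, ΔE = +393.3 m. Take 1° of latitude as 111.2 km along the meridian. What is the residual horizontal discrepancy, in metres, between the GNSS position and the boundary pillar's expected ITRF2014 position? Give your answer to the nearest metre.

Observed coordinate differences: Δφ = +0.00266°, Δλ = +0.00413°.
Converting to metres (1° lat = 111200 m, cos φ = 0.766728): observed ΔN = 295.8 m, observed ΔE = 352.1 m.
Subtracting the expected shift leaves a residual of 295.8 − (326.0) = -30.2 m north and 352.1 − (393.3) = -41.2 m east.
Residual distance = √((-30.2)² + (-41.2)²) = 51.1 m.

51 m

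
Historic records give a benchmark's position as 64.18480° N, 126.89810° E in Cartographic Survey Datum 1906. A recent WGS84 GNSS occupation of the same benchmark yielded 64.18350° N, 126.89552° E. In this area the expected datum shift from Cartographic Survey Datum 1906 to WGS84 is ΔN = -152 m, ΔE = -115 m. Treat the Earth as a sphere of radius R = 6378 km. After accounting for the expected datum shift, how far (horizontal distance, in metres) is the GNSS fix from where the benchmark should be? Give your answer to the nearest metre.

12 m

Observed coordinate differences: Δφ = -0.00130°, Δλ = -0.00258°.
Converting to metres (1° lat = 111317 m, cos φ = 0.435470): observed ΔN = -144.7 m, observed ΔE = -125.1 m.
Subtracting the expected shift leaves a residual of -144.7 − (-152) = 7.3 m north and -125.1 − (-115) = -10.1 m east.
Residual distance = √(7.3² + (-10.1)²) = 12.4 m.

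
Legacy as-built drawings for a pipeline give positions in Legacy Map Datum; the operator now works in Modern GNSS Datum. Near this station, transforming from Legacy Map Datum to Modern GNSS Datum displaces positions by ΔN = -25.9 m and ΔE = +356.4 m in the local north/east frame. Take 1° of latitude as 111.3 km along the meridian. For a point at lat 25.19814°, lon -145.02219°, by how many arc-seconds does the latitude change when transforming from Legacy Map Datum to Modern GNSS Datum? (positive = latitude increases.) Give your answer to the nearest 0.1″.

Δφ = -0.8″

1° of latitude = 111.3 km, so Δφ = -25.9 / 111300 = -0.0002327° = -0.838″.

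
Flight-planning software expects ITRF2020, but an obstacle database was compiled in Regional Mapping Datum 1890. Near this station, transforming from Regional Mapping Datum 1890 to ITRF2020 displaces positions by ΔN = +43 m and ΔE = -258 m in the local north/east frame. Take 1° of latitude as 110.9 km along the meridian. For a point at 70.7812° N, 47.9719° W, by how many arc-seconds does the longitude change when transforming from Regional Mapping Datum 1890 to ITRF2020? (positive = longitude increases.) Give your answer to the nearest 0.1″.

Δλ = -25.4″

At latitude 70.7812°, cos φ = 0.329176.
1° of longitude at this latitude = 110.9 × cos φ = 36.51 km, so Δλ = -258.0 / 36505.7 = -0.0070674° = -25.443″.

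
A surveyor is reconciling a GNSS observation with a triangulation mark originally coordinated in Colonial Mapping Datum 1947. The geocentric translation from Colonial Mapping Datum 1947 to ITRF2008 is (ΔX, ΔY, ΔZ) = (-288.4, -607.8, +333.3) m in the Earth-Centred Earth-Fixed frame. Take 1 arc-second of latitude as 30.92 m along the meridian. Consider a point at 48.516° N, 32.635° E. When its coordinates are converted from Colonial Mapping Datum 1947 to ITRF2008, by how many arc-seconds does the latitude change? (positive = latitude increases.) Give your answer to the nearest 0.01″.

sin φ = 0.749141, cos φ = 0.662411, sin λ = 0.539285, cos λ = 0.842123.
North component: ΔN = −sin φ cos λ·ΔX − sin φ sin λ·ΔY + cos φ·ΔZ = −(0.749141)(0.842123)(-288.4) − (0.749141)(0.539285)(-607.8) + (0.662411)(333.3) = 648.28 m.
1° of latitude spans 3600 × 30.92 = 111312 m, so Δφ = 648.28 / 111312 × 3600 = 20.966″.

Δφ = 20.97″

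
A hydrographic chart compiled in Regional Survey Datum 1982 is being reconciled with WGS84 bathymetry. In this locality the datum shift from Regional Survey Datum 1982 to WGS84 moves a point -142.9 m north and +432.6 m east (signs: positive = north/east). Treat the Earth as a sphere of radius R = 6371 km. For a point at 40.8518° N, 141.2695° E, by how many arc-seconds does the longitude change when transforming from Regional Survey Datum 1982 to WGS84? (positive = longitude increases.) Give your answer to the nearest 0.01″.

Δλ = 18.52″

At latitude 40.8518°, cos φ = 0.756404.
One radian of longitude at latitude φ spans R cos φ, so Δλ = ΔE / (R cos φ) = 432.6 / (6371000 × 0.756404) = 8.9769e-05 rad = 18.516″.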